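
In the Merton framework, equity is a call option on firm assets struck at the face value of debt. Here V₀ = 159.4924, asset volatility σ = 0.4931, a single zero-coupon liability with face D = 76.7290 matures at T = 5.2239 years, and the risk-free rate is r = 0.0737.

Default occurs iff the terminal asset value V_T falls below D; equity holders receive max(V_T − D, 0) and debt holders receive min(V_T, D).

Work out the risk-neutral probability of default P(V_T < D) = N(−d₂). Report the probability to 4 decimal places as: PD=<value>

PD=0.3346

Work the structural quantities from V₀ = 159.4924 against face 76.7290:
d₁ = [ln(V₀/D) + (r + σ²/2)T] / (σ√T)
   = [ln(159.4924/76.7290) + (0.0737 + 0.5·0.4931²)·5.2239] / (0.4931·√5.2239)
   = [0.731717 + 1.020091] / 1.127022 = 1.554368
d₂ = d₁ − σ√T = 1.554368 − 1.127022 = 0.427346
risk-neutral PD = N(−d₂) = N(-0.427346) = 0.334564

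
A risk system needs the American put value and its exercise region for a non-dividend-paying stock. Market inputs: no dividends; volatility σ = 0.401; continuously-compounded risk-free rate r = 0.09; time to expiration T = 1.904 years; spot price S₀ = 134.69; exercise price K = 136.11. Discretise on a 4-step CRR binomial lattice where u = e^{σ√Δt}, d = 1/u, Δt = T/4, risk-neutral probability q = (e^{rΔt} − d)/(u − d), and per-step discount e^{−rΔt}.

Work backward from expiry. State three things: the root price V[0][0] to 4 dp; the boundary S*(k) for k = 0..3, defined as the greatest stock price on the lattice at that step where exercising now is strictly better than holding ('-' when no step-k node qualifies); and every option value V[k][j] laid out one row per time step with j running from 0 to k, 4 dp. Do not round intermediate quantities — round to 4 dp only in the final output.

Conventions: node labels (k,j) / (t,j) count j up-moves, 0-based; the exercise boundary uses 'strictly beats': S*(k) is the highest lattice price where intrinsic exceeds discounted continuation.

price = 20.5107
boundary = - - 77.4517 102.1370
tree:
20.5107
35.5243 7.8124
58.6583 16.2947 0.3137
77.3775 33.9730 0.6675 0.0000
91.5725 58.6583 1.4200 0.0000 0.0000

Δt=0.47600, u=1.31872, d=0.75831, q=0.50938, disc=e^(-rΔt)=0.95806
k=4 terminal: V=max(K-S,0) → 91.5725 58.6583 1.4200 0.0000 0.0000
k=3: j=0 S=58.7325 intr=77.3775 cont=71.6697 V=77.3775[EX]; j=1 S=102.1370 intr=33.9730 cont=28.2652 V=33.9730[EX]; j=2 S=177.6183 intr=0.0000 cont=0.6675 V=0.6675[hold]; j=3 S=308.8818 intr=0.0000 cont=0.0000 V=0.0000[hold]  S*(3)=102.1370
k=2: j=0 S=77.4517 intr=58.6583 cont=52.9505 V=58.6583[EX]; j=1 S=134.6900 intr=1.4200 cont=16.2947 V=16.2947[hold]; j=2 S=234.2286 intr=0.0000 cont=0.3137 V=0.3137[hold]  S*(2)=77.4517
k=1: j=0 S=102.1370 intr=33.9730 cont=35.5243 V=35.5243[hold]; j=1 S=177.6183 intr=0.0000 cont=7.8124 V=7.8124[hold]  S*(1)=-
k=0: j=0 S=134.6900 intr=1.4200 cont=20.5107 V=20.5107[hold]  S*(0)=-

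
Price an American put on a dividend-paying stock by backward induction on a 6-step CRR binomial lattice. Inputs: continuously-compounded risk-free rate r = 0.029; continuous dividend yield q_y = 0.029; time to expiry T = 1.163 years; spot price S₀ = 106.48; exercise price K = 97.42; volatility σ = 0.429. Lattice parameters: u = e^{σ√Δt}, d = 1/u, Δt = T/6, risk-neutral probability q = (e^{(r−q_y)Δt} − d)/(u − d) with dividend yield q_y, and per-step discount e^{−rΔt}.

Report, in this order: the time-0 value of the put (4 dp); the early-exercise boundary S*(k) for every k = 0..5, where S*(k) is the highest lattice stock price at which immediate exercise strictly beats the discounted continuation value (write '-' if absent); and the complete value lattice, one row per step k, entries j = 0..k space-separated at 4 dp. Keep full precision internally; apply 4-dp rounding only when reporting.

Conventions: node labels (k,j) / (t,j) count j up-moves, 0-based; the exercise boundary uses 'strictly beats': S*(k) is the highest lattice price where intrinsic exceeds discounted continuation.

price = 14.3312
boundary = - - - - 50.0220 60.4210
tree:
14.3312
20.4683 7.0967
28.2918 11.2730 2.1404
37.5471 17.4646 3.9345 0.0000
47.3980 26.1156 7.2325 0.0000 0.0000
56.0073 36.9990 13.2947 0.0000 0.0000 0.0000
63.1348 47.3980 24.4382 0.0000 0.0000 0.0000 0.0000

Δt=0.19383, u=1.20789, d=0.82789, q=0.45292, disc=e^(-rΔt)=0.99439
k=6 terminal: V=max(K-S,0) → 63.1348 47.3980 24.4382 0.0000 0.0000 0.0000 0.0000
k=5: j=0 S=41.4127 intr=56.0073 cont=55.6933 V=56.0073[EX]; j=1 S=60.4210 intr=36.9990 cont=36.7916 V=36.9990[EX]; j=2 S=88.1538 intr=9.2662 cont=13.2947 V=13.2947[hold]; j=3 S=128.6160 intr=0.0000 cont=0.0000 V=0.0000[hold]; j=4 S=187.6500 intr=0.0000 cont=0.0000 V=0.0000[hold]; j=5 S=273.7802 intr=0.0000 cont=0.0000 V=0.0000[hold]  S*(5)=60.4210
k=4: j=0 S=50.0220 intr=47.3980 cont=47.1323 V=47.3980[EX]; j=1 S=72.9818 intr=24.4382 cont=26.1156 V=26.1156[hold]; j=2 S=106.4800 intr=0.0000 cont=7.2325 V=7.2325[hold]; j=3 S=155.3537 intr=0.0000 cont=0.0000 V=0.0000[hold]; j=4 S=226.6602 intr=0.0000 cont=0.0000 V=0.0000[hold]  S*(4)=50.0220
k=3: j=0 S=60.4210 intr=36.9990 cont=37.5471 V=37.5471[hold]; j=1 S=88.1538 intr=9.2662 cont=17.4646 V=17.4646[hold]; j=2 S=128.6160 intr=0.0000 cont=3.9345 V=3.9345[hold]; j=3 S=187.6500 intr=0.0000 cont=0.0000 V=0.0000[hold]  S*(3)=-
k=2: j=0 S=72.9818 intr=24.4382 cont=28.2918 V=28.2918[hold]; j=1 S=106.4800 intr=0.0000 cont=11.2730 V=11.2730[hold]; j=2 S=155.3537 intr=0.0000 cont=2.1404 V=2.1404[hold]  S*(2)=-
k=1: j=0 S=88.1538 intr=9.2662 cont=20.4683 V=20.4683[hold]; j=1 S=128.6160 intr=0.0000 cont=7.0967 V=7.0967[hold]  S*(1)=-
k=0: j=0 S=106.4800 intr=0.0000 cont=14.3312 V=14.3312[hold]  S*(0)=-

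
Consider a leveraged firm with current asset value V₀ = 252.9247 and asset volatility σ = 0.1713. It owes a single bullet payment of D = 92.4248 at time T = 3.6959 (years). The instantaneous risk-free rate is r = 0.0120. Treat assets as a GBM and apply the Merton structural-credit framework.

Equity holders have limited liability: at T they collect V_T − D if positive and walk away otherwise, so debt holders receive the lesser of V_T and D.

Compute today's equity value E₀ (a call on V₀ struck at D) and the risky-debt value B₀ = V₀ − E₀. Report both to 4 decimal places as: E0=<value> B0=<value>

With assets at 252.9247 and a single debt payment of 92.4248 at 3.6959 years:
d₁ = [ln(V₀/D) + (r + σ²/2)T] / (σ√T)
   = [ln(252.9247/92.4248) + (0.0120 + 0.5·0.1713²)·3.6959] / (0.1713·√3.6959)
   = [1.006696 + 0.098576] / 0.329320 = 3.356233
d₂ = d₁ − σ√T = 3.356233 − 0.329320 = 3.026913
N(d₁) = 0.999605,  N(d₂) = 0.998765,  e^(−rT) = 0.956618
E₀ = V₀·N(d₁) − D·e^(−rT)·N(d₂)
   = 252.9247·0.999605 − 92.4248·0.956618·0.998765 = 164.518744
B₀ = V₀ − E₀ = 252.9247 − 164.518744 = 88.405956

E0=164.5187 B0=88.4060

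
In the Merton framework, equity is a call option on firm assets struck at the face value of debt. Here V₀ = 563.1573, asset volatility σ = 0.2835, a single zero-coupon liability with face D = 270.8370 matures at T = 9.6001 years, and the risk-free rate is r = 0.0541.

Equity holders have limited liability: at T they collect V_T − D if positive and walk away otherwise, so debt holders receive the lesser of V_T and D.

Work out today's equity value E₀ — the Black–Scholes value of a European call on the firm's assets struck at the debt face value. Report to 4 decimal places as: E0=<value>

E0=410.6164

Work the structural quantities from V₀ = 563.1573 against face 270.8370:
d₁ = [ln(V₀/D) + (r + σ²/2)T] / (σ√T)
   = [ln(563.1573/270.8370) + (0.0541 + 0.5·0.2835²)·9.6001] / (0.2835·√9.6001)
   = [0.732042 + 0.905156] / 0.878397 = 1.863847
d₂ = d₁ − σ√T = 1.863847 − 0.878397 = 0.985450
N(d₁) = 0.968828,  N(d₂) = 0.837798,  e^(−rT) = 0.594898
E₀ = V₀·N(d₁) − D·e^(−rT)·N(d₂)
   = 563.1573·0.968828 − 270.8370·0.594898·0.837798 = 410.616394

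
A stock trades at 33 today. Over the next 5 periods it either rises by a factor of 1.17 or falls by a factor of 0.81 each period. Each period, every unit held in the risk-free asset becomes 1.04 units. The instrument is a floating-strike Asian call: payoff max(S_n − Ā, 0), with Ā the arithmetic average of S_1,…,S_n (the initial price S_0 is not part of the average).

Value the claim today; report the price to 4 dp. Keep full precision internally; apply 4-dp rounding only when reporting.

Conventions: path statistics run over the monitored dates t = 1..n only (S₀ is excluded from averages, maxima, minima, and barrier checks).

price = 3.8694

No-arbitrage gives p* = (R−d)/(u−d) = 0.6389: enumerate every path, weight its payoff by its p*-probability, and discount by R^5.
Enumerate all 2^5 = 32 price paths (U = up ×1.17, D = down ×0.81); each path with k up-moves has probability p*^k·(1−p*)^(5−k).
DDDDD: Ā=18.3261, payoff=0.0000, prob=0.006141
UDDDD: Ā=26.4711, payoff=0.0000, prob=0.010864
DUDDD: Ā=24.0951, payoff=0.0000, prob=0.010864
UUDDD: Ā=34.8040, payoff=0.0000, prob=0.019221
DDUDD: Ā=22.1705, payoff=0.0000, prob=0.010864
UDUDD: Ā=32.0241, payoff=0.0000, prob=0.019221
DUUDD: Ā=29.6481, payoff=0.0000, prob=0.019221
UUUDD: Ā=42.8250, payoff=0.0000, prob=0.034006
DDDUD: Ā=20.6116, payoff=0.0000, prob=0.010864
UDDUD: Ā=29.7723, payoff=0.0000, prob=0.019221
DUDUD: Ā=27.3963, payoff=0.0000, prob=0.019221
UUDUD: Ā=39.5725, payoff=0.0000, prob=0.034006
DDUUD: Ā=25.4718, payoff=0.0000, prob=0.019221
UDUUD: Ā=36.7926, payoff=0.0000, prob=0.034006
DUUUD: Ā=34.4166, payoff=0.2604, prob=0.034006
UUUUD: Ā=49.7128, payoff=0.3762, prob=0.060165
DDDDU: Ā=19.3489, payoff=0.0000, prob=0.010864
UDDDU: Ā=27.9484, payoff=0.0000, prob=0.019221
DUDDU: Ā=25.5724, payoff=0.0000, prob=0.019221
UUDDU: Ā=36.9380, payoff=0.0000, prob=0.034006
DDUDU: Ā=23.6479, payoff=0.3593, prob=0.019221
UDUDU: Ā=34.1581, payoff=0.5190, prob=0.034006
DUUDU: Ā=31.7821, payoff=2.8950, prob=0.034006
UUUDU: Ā=45.9074, payoff=4.1816, prob=0.060165
DDDUU: Ā=22.0890, payoff=1.9182, prob=0.019221
UDDUU: Ā=31.9063, payoff=2.7707, prob=0.034006
DUDUU: Ā=29.5303, payoff=5.1467, prob=0.034006
UUDUU: Ā=42.6549, payoff=7.4341, prob=0.060165
DDUUU: Ā=27.6058, payoff=7.0712, prob=0.034006
UDUUU: Ā=39.8750, payoff=10.2140, prob=0.060165
DUUUU: Ā=37.4990, payoff=12.5900, prob=0.060165
UUUUU: Ā=54.1652, payoff=18.1856, prob=0.106445
Price = Σ prob·payoff / R^5 = 4.707688 / 1.216653 = 3.8694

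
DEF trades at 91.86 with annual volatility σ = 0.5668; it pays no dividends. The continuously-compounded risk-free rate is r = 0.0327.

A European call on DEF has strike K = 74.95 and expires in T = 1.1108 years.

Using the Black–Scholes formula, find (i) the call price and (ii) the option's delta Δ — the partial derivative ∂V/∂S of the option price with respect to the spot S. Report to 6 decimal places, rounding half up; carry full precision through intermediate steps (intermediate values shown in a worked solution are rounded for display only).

σ√T = 0.5668·√1.1108 = 0.597376
d₁ = (ln(S/K) + (r+σ²/2)T) / (σ√T) = (ln(91.86/74.95) + (0.0327+0.5668²/2)·1.1108) / 0.597376 = (0.203444 + 0.214752) / 0.597376 = 0.700056
d₂ = d₁ − σ√T = 0.700056 − 0.597376 = 0.102680
e^{−rT} = 0.964329
N(d₁) = 0.758054,  N(d₂) = 0.540892
Call price V = S·N(d₁) − K·e^{−rT}·N(d₂) = 69.634825 − 39.093708 = 30.541117
Δ = N(d₁) = 0.758054

price = 30.541117
Δ = 0.758054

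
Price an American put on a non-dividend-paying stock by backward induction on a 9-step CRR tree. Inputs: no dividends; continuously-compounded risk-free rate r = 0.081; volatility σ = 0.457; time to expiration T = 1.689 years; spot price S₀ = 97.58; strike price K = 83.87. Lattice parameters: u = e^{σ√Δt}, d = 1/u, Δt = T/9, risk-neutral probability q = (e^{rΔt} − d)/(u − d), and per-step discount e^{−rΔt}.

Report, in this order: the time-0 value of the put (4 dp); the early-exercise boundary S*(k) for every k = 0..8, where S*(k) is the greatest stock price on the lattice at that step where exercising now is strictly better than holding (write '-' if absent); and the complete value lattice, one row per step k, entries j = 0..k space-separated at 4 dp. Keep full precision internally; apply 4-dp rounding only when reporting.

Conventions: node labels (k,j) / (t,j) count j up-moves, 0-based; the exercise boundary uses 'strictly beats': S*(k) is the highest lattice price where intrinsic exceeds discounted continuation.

Δt=0.18767  u=1.21893  d=0.82039  q=0.48910  discount=0.98491
step 9 (expiry): payoffs max(K−S,0) = 67.4434 59.4635 47.6070 29.9906 3.8163 0.0000 0.0000 0.0000 0.0000 0.0000
step 8: (k=8,j=0): S=20.0229, K−S=63.8471, hold=62.5819 ⇒ V=63.8471 exercise | (k=8,j=1): S=29.7499, K−S=54.1201, hold=52.8549 ⇒ V=54.1201 exercise | (k=8,j=2): S=44.2022, K−S=39.6678, hold=38.4026 ⇒ V=39.6678 exercise | (k=8,j=3): S=65.6753, K−S=18.1947, hold=16.9294 ⇒ V=18.1947 exercise | (k=8,j=4): S=97.5800, K−S=0.0000, hold=1.9203 ⇒ V=1.9203 continue | (k=8,j=5): S=144.9838, K−S=0.0000, hold=0.0000 ⇒ V=0.0000 continue | (k=8,j=6): S=215.4161, K−S=0.0000, hold=0.0000 ⇒ V=0.0000 continue | (k=8,j=7): S=320.0640, K−S=0.0000, hold=0.0000 ⇒ V=0.0000 continue | (k=8,j=8): S=475.5492, K−S=0.0000, hold=0.0000 ⇒ V=0.0000 continue  boundary S*=65.6753
step 7: (k=7,j=0): S=24.4065, K−S=59.4635, hold=58.1982 ⇒ V=59.4635 exercise | (k=7,j=1): S=36.2630, K−S=47.6070, hold=46.3417 ⇒ V=47.6070 exercise | (k=7,j=2): S=53.8794, K−S=29.9906, hold=28.7253 ⇒ V=29.9906 exercise | (k=7,j=3): S=80.0537, K−S=3.8163, hold=10.0805 ⇒ V=10.0805 continue | (k=7,j=4): S=118.9433, K−S=0.0000, hold=0.9663 ⇒ V=0.9663 continue | (k=7,j=5): S=176.7253, K−S=0.0000, hold=0.0000 ⇒ V=0.0000 continue | (k=7,j=6): S=262.5775, K−S=0.0000, hold=0.0000 ⇒ V=0.0000 continue | (k=7,j=7): S=390.1361, K−S=0.0000, hold=0.0000 ⇒ V=0.0000 continue  boundary S*=53.8794
step 6: (k=6,j=0): S=29.7499, K−S=54.1201, hold=52.8549 ⇒ V=54.1201 exercise | (k=6,j=1): S=44.2022, K−S=39.6678, hold=38.4026 ⇒ V=39.6678 exercise | (k=6,j=2): S=65.6753, K−S=18.1947, hold=19.9470 ⇒ V=19.9470 continue | (k=6,j=3): S=97.5800, K−S=0.0000, hold=5.5379 ⇒ V=5.5379 continue | (k=6,j=4): S=144.9838, K−S=0.0000, hold=0.4862 ⇒ V=0.4862 continue | (k=6,j=5): S=215.4161, K−S=0.0000, hold=0.0000 ⇒ V=0.0000 continue | (k=6,j=6): S=320.0640, K−S=0.0000, hold=0.0000 ⇒ V=0.0000 continue  boundary S*=44.2022
step 5: (k=5,j=0): S=36.2630, K−S=47.6070, hold=46.3417 ⇒ V=47.6070 exercise | (k=5,j=1): S=53.8794, K−S=29.9906, hold=29.5695 ⇒ V=29.9906 exercise | (k=5,j=2): S=80.0537, K−S=3.8163, hold=12.7049 ⇒ V=12.7049 continue | (k=5,j=3): S=118.9433, K−S=0.0000, hold=3.0209 ⇒ V=3.0209 continue | (k=5,j=4): S=176.7253, K−S=0.0000, hold=0.2447 ⇒ V=0.2447 continue | (k=5,j=5): S=262.5775, K−S=0.0000, hold=0.0000 ⇒ V=0.0000 continue  boundary S*=53.8794
step 4: (k=4,j=0): S=44.2022, K−S=39.6678, hold=38.4026 ⇒ V=39.6678 exercise | (k=4,j=1): S=65.6753, K−S=18.1947, hold=21.2113 ⇒ V=21.2113 continue | (k=4,j=2): S=97.5800, K−S=0.0000, hold=7.8482 ⇒ V=7.8482 continue | (k=4,j=3): S=144.9838, K−S=0.0000, hold=1.6379 ⇒ V=1.6379 continue | (k=4,j=4): S=215.4161, K−S=0.0000, hold=0.1231 ⇒ V=0.1231 continue  boundary S*=44.2022
step 3: (k=3,j=0): S=53.8794, K−S=29.9906, hold=30.1785 ⇒ V=30.1785 continue | (k=3,j=1): S=80.0537, K−S=3.8163, hold=14.4540 ⇒ V=14.4540 continue | (k=3,j=2): S=118.9433, K−S=0.0000, hold=4.7382 ⇒ V=4.7382 continue | (k=3,j=3): S=176.7253, K−S=0.0000, hold=0.8835 ⇒ V=0.8835 continue  boundary S*=-
step 2: (k=2,j=0): S=65.6753, K−S=18.1947, hold=22.1484 ⇒ V=22.1484 continue | (k=2,j=1): S=97.5800, K−S=0.0000, hold=9.5556 ⇒ V=9.5556 continue | (k=2,j=2): S=144.9838, K−S=0.0000, hold=2.8098 ⇒ V=2.8098 continue  boundary S*=-
step 1: (k=1,j=0): S=80.0537, K−S=3.8163, hold=15.7481 ⇒ V=15.7481 continue | (k=1,j=1): S=118.9433, K−S=0.0000, hold=6.1619 ⇒ V=6.1619 continue  boundary S*=-
step 0: (k=0,j=0): S=97.5800, K−S=0.0000, hold=10.8926 ⇒ V=10.8926 continue  boundary S*=-

price = 10.8926
boundary = - - - - 44.2022 53.8794 44.2022 53.8794 65.6753
tree:
10.8926
15.7481 6.1619
22.1484 9.5556 2.8098
30.1785 14.4540 4.7382 0.8835
39.6678 21.2113 7.8482 1.6379 0.1231
47.6070 29.9906 12.7049 3.0209 0.2447 0.0000
54.1201 39.6678 19.9470 5.5379 0.4862 0.0000 0.0000
59.4635 47.6070 29.9906 10.0805 0.9663 0.0000 0.0000 0.0000
63.8471 54.1201 39.6678 18.1947 1.9203 0.0000 0.0000 0.0000 0.0000
67.4434 59.4635 47.6070 29.9906 3.8163 0.0000 0.0000 0.0000 0.0000 0.0000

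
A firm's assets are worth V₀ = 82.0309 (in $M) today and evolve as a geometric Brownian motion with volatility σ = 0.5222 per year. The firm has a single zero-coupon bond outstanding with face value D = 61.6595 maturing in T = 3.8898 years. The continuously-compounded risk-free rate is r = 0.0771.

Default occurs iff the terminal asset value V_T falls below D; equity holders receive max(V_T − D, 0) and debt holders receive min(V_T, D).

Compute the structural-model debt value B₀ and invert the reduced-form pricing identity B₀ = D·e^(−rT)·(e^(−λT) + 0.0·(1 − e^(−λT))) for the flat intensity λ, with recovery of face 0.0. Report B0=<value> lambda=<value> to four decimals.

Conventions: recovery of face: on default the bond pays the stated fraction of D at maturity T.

With assets at 82.0309 and a single debt payment of 61.6595 at 3.8898 years:
d₁ = [ln(V₀/D) + (r + σ²/2)T] / (σ√T)
   = [ln(82.0309/61.6595) + (0.0771 + 0.5·0.5222²)·3.8898] / (0.5222·√3.8898)
   = [0.285469 + 0.830264] / 1.029913 = 1.083327
d₂ = d₁ − σ√T = 1.083327 − 1.029913 = 0.053414
N(d₁) = 0.860668,  N(d₂) = 0.521299,  e^(−rT) = 0.740890
E₀ = V₀·N(d₁) − D·e^(−rT)·N(d₂)
   = 82.0309·0.860668 − 61.6595·0.740890·0.521299 = 46.786956
B₀ = V₀ − E₀ = 82.0309 − 46.786956 = 35.243944
e^(−λT) = (B₀·e^(rT)/D − 0)/(1 − 0) = (35.2439·1.349729/61.6595 − 0)/1 = 0.77149023
λ = −ln(0.77149023)/3.8898 = 0.066695

B0=35.2439 lambda=0.0667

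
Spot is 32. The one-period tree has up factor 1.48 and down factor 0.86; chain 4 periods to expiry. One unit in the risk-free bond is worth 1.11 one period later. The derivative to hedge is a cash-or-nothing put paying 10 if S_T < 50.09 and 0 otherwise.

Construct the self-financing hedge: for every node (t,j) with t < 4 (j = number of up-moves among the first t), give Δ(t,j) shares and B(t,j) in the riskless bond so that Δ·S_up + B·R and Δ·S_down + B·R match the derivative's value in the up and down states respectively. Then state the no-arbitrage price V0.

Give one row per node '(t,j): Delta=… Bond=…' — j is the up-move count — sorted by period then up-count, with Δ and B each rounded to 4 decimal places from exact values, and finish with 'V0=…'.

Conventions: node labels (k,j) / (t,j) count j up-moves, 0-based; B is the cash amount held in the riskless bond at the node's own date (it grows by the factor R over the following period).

(0,0): Delta=-0.1588 Bond=8.1744
(1,0): Delta=-0.2289 Bond=11.0043
(1,1): Delta=-0.0984 Bond=6.2161
(2,0): Delta=-0.2476 Bond=12.6557
(2,1): Delta=-0.2129 Bond=11.5620
(2,2): Delta=0.0000 Bond=0.0000
(3,0): Delta=0.0000 Bond=9.0090
(3,1): Delta=-0.4605 Bond=21.5054
(3,2): Delta=0.0000 Bond=0.0000
(3,3): Delta=0.0000 Bond=0.0000
V0=3.0936

Under the risk-neutral measure, an up-move has probability p* = (R−d)/(u−d) = 0.4032 and values discount at R = 1.11.
Terminal payoffs: V(4,0)=10.0000, V(4,1)=10.0000, V(4,2)=0.0000, V(4,3)=0.0000, V(4,4)=0.0000
Node (3,0) S=20.3538: V=(p*·10.0000+(1−p*)·10.0000)/1.11=9.0090; Δ=(10.0000−10.0000)/(30.1236−17.5043)=0.0000; B=V−Δ·S=9.0090
Node (3,1) S=35.0275: V=(p*·0.0000+(1−p*)·10.0000)/1.11=5.3763; Δ=(0.0000−10.0000)/(51.8406−30.1236)=-0.4605; B=V−Δ·S=21.5054
Node (3,2) S=60.2798: V=(p*·0.0000+(1−p*)·0.0000)/1.11=0.0000; Δ=(0.0000−0.0000)/(89.2141−51.8406)=0.0000; B=V−Δ·S=0.0000
Node (3,3) S=103.7373: V=(p*·0.0000+(1−p*)·0.0000)/1.11=0.0000; Δ=(0.0000−0.0000)/(153.5313−89.2141)=0.0000; B=V−Δ·S=0.0000
Node (2,0) S=23.6672: V=(p*·5.3763+(1−p*)·9.0090)/1.11=6.7966; Δ=(5.3763−9.0090)/(35.0275−20.3538)=-0.2476; B=V−Δ·S=12.6557
Node (2,1) S=40.7296: V=(p*·0.0000+(1−p*)·5.3763)/1.11=2.8905; Δ=(0.0000−5.3763)/(60.2798−35.0275)=-0.2129; B=V−Δ·S=11.5620
Node (2,2) S=70.0928: V=(p*·0.0000+(1−p*)·0.0000)/1.11=0.0000; Δ=(0.0000−0.0000)/(103.7373−60.2798)=0.0000; B=V−Δ·S=0.0000
Node (1,0) S=27.5200: V=(p*·2.8905+(1−p*)·6.7966)/1.11=4.7041; Δ=(2.8905−6.7966)/(40.7296−23.6672)=-0.2289; B=V−Δ·S=11.0043
Node (1,1) S=47.3600: V=(p*·0.0000+(1−p*)·2.8905)/1.11=1.5540; Δ=(0.0000−2.8905)/(70.0928−40.7296)=-0.0984; B=V−Δ·S=6.2161
Node (0,0) S=32.0000: V=(p*·1.5540+(1−p*)·4.7041)/1.11=3.0936; Δ=(1.5540−4.7041)/(47.3600−27.5200)=-0.1588; B=V−Δ·S=8.1744
As a check, the time-0 holding Δ(0,0)·S0 + B(0,0) comes to 3.0936 — exactly V0.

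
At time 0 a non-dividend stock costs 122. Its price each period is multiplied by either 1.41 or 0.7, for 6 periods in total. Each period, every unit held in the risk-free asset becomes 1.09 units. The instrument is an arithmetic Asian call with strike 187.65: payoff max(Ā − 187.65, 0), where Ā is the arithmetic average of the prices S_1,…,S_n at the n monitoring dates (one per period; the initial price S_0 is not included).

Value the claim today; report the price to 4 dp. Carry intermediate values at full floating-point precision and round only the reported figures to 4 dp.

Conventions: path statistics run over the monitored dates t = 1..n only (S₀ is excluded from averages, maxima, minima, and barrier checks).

With p* = (R−d)/(u−d) = 0.5493, sum probability × payoff across the paths and divide by R^6.
Enumerate all 2^6 = 64 price paths (U = up ×1.41, D = down ×0.7); each path with k up-moves has probability p*^k·(1−p*)^(6−k).
DDDDDD: Ā=41.8627, payoff=0.0000, prob=0.008382
UDDDDD: Ā=84.3233, payoff=0.0000, prob=0.010216
DUDDDD: Ā=69.8867, payoff=0.0000, prob=0.010216
UUDDDD: Ā=140.7717, payoff=0.0000, prob=0.012450
DDUDDD: Ā=59.7810, payoff=0.0000, prob=0.010216
UDUDDD: Ā=120.4160, payoff=0.0000, prob=0.012450
DUUDDD: Ā=105.9794, payoff=0.0000, prob=0.012450
UUUDDD: Ā=213.4727, payoff=25.8227, prob=0.015174
DDDUDD: Ā=52.7070, payoff=0.0000, prob=0.010216
UDDUDD: Ā=106.1670, payoff=0.0000, prob=0.012450
DUDUDD: Ā=91.7304, payoff=0.0000, prob=0.012450
UUDUDD: Ā=184.7712, payoff=0.0000, prob=0.015174
DDUUDD: Ā=81.6247, payoff=0.0000, prob=0.012450
UDUUDD: Ā=164.4155, payoff=0.0000, prob=0.015174
DUUUDD: Ā=149.9788, payoff=0.0000, prob=0.015174
UUUUDD: Ā=302.1002, payoff=114.4502, prob=0.018493
DDDDUD: Ā=47.7553, payoff=0.0000, prob=0.010216
UDDDUD: Ā=96.1928, payoff=0.0000, prob=0.012450
DUDDUD: Ā=81.7561, payoff=0.0000, prob=0.012450
UUDDUD: Ā=164.6801, payoff=0.0000, prob=0.015174
DDUDUD: Ā=71.6504, payoff=0.0000, prob=0.012450
UDUDUD: Ā=144.3244, payoff=0.0000, prob=0.015174
DUUDUD: Ā=129.8877, payoff=0.0000, prob=0.015174
UUUDUD: Ā=261.6310, payoff=73.9810, prob=0.018493
DDDUUD: Ā=64.5765, payoff=0.0000, prob=0.012450
UDDUUD: Ā=130.0754, payoff=0.0000, prob=0.015174
DUDUUD: Ā=115.6388, payoff=0.0000, prob=0.015174
UUDUUD: Ā=232.9295, payoff=45.2795, prob=0.018493
DDUUUD: Ā=105.5331, payoff=0.0000, prob=0.015174
UDUUUD: Ā=212.5738, payoff=24.9238, prob=0.018493
DUUUUD: Ā=198.1371, payoff=10.4871, prob=0.018493
UUUUUD: Ā=399.1048, payoff=211.4548, prob=0.022538
DDDDDU: Ā=44.2890, payoff=0.0000, prob=0.010216
UDDDDU: Ā=89.2107, payoff=0.0000, prob=0.012450
DUDDDU: Ā=74.7741, payoff=0.0000, prob=0.012450
UUDDDU: Ā=150.6164, payoff=0.0000, prob=0.015174
DDUDDU: Ā=64.6684, payoff=0.0000, prob=0.012450
UDUDDU: Ā=130.2607, payoff=0.0000, prob=0.015174
DUUDDU: Ā=115.8240, payoff=0.0000, prob=0.015174
UUUDDU: Ā=233.3026, payoff=45.6526, prob=0.018493
DDDUDU: Ā=57.5944, payoff=0.0000, prob=0.012450
UDDUDU: Ā=116.0117, payoff=0.0000, prob=0.015174
DUDUDU: Ā=101.5750, payoff=0.0000, prob=0.015174
UUDUDU: Ā=204.6011, payoff=16.9511, prob=0.018493
DDUUDU: Ā=91.4693, payoff=0.0000, prob=0.015174
UDUUDU: Ā=184.2454, payoff=0.0000, prob=0.018493
DUUUDU: Ā=169.8087, payoff=0.0000, prob=0.018493
UUUUDU: Ā=342.0433, payoff=154.3933, prob=0.022538
DDDDUU: Ā=52.6427, payoff=0.0000, prob=0.012450
UDDDUU: Ā=106.0374, payoff=0.0000, prob=0.015174
DUDDUU: Ā=91.6007, payoff=0.0000, prob=0.015174
UUDDUU: Ā=184.5100, payoff=0.0000, prob=0.018493
DDUDUU: Ā=81.4950, payoff=0.0000, prob=0.015174
UDUDUU: Ā=164.1543, payoff=0.0000, prob=0.018493
DUUDUU: Ā=149.7176, payoff=0.0000, prob=0.018493
UUUDUU: Ā=301.5741, payoff=113.9241, prob=0.022538
DDDUUU: Ā=74.4211, payoff=0.0000, prob=0.015174
UDDUUU: Ā=149.9053, payoff=0.0000, prob=0.018493
DUDUUU: Ā=135.4687, payoff=0.0000, prob=0.018493
UUDUUU: Ā=272.8726, payoff=85.2226, prob=0.022538
DDUUUU: Ā=125.3630, payoff=0.0000, prob=0.018493
UDUUUU: Ā=252.5169, payoff=64.8669, prob=0.022538
DUUUUU: Ā=238.0802, payoff=50.4302, prob=0.022538
UUUUUU: Ā=479.5615, payoff=291.9115, prob=0.027469
Price = Σ prob·payoff / R^6 = 29.877543 / 1.677100 = 17.8150

price = 17.8150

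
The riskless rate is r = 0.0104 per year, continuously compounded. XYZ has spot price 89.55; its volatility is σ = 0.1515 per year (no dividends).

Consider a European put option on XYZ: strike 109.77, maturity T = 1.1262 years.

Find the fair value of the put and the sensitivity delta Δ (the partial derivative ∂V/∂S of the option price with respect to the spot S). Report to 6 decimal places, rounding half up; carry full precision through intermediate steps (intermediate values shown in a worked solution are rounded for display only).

σ√T = 0.1515·√1.1262 = 0.160776
d₁ = (ln(S/K) + (r+σ²/2)T) / (σ√T) = (ln(89.55/109.77) + (0.0104+0.1515²/2)·1.1262) / 0.160776 = (-0.203590 + 0.024637) / 0.160776 = -1.113062
d₂ = d₁ − σ√T = -1.113062 − 0.160776 = -1.273837
e^{−rT} = 0.988356
N(−d₁) = 0.867159,  N(−d₂) = 0.898639
Put price V = K·e^{−rT}·N(−d₂) − S·N(−d₁) = 97.495031 − 77.654089 = 19.840942
Δ = −N(−d₁) = -0.867159

price = 19.840942
Δ = -0.867159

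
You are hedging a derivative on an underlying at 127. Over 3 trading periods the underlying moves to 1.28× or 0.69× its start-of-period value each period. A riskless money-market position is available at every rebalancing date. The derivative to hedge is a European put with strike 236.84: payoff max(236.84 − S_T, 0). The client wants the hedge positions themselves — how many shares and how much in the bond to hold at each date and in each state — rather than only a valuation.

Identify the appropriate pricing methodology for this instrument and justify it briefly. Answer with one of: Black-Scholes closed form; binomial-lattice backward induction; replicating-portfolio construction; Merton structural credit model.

Key observation: a price alone would not answer the question — the per-node share/bond construction on the spot-127, 1.28/0.69 tree is required, and only the replicating-portfolio method yields it.

framework: replicating-portfolio construction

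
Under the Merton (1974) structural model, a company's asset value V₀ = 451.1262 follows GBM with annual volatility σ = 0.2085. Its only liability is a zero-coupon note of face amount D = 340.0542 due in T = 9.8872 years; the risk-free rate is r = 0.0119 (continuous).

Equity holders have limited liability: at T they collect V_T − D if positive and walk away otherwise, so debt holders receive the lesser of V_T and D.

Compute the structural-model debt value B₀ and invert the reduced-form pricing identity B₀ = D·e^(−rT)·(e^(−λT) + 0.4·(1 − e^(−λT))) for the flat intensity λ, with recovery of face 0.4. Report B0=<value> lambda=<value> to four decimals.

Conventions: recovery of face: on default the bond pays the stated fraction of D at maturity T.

B0=263.3157 lambda=0.0245

Work the structural quantities from V₀ = 451.1262 against face 340.0542:
d₁ = [ln(V₀/D) + (r + σ²/2)T] / (σ√T)
   = [ln(451.1262/340.0542) + (0.0119 + 0.5·0.2085²)·9.8872] / (0.2085·√9.8872)
   = [0.282642 + 0.332567] / 0.655606 = 0.938383
d₂ = d₁ − σ√T = 0.938383 − 0.655606 = 0.282777
N(d₁) = 0.825976,  N(d₂) = 0.611326,  e^(−rT) = 0.889000
E₀ = V₀·N(d₁) − D·e^(−rT)·N(d₂)
   = 451.1262·0.825976 − 340.0542·0.889000·0.611326 = 187.810513
B₀ = V₀ − E₀ = 451.1262 − 187.810513 = 263.315687
e^(−λT) = (B₀·e^(rT)/D − 0.4)/(1 − 0.4) = (263.3157·1.124859/340.0542 − 0.4)/0.6 = 0.78502854
λ = −ln(0.78502854)/9.8872 = 0.024480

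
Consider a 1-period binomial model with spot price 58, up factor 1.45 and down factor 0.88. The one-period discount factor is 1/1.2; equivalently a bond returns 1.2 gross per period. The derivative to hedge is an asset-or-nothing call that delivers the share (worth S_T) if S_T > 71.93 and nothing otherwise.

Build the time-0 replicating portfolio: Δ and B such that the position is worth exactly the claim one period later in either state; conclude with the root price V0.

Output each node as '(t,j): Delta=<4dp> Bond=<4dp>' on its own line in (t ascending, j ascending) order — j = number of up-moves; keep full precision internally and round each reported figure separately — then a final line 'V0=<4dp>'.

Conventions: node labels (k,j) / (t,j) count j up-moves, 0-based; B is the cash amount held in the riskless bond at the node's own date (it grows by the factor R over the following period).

No-arbitrage ⇒ martingale measure with p* = (R−d)/(u−d) = 0.5614.
Payoffs at expiry: V(1,0)=0.0000, V(1,1)=84.1000
(0,0): S=58.0000. Δ = (V_up−V_dn)/(S_up−S_dn) = (84.1000−0.0000)/(84.1000−51.0400) = 2.5439. V = [p*·84.1000 + (1−p*)·0.0000]/1.2 = 39.3450. B = V − Δ·S = -108.1988.
Check: Δ(0,0)·S0 + B(0,0) = 39.3450 = V0.

(0,0): Delta=2.5439 Bond=-108.1988
V0=39.3450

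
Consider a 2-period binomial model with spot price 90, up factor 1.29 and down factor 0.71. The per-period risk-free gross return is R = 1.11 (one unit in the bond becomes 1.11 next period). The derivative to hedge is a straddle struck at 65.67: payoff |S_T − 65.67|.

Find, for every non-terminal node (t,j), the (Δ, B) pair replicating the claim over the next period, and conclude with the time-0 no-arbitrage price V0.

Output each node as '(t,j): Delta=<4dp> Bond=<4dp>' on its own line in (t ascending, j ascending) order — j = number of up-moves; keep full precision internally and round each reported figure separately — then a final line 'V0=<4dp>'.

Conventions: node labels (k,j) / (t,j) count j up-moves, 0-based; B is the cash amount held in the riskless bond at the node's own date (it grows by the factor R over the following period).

(0,0): Delta=0.7825 Bond=-30.5531
(1,0): Delta=-0.0955 Bond=22.1932
(1,1): Delta=1.0000 Bond=-59.1622
V0=39.8746

Risk-neutral probability p* = (R−d)/(u−d) = (1.11−0.71)/(1.29−0.71) = 0.6897.
At maturity the claim pays: V(2,0)=20.3010, V(2,1)=16.7610, V(2,2)=84.0990
(1,0): S=63.9000. Δ = (V_up−V_dn)/(S_up−S_dn) = (16.7610−20.3010)/(82.4310−45.3690) = -0.0955. V = [p*·16.7610 + (1−p*)·20.3010]/1.11 = 16.0897. B = V − Δ·S = 22.1932.
(1,1): S=116.1000. Δ = (V_up−V_dn)/(S_up−S_dn) = (84.0990−16.7610)/(149.7690−82.4310) = 1.0000. V = [p*·84.0990 + (1−p*)·16.7610]/1.11 = 56.9378. B = V − Δ·S = -59.1622.
(0,0): S=90.0000. Δ = (V_up−V_dn)/(S_up−S_dn) = (56.9378−16.0897)/(116.1000−63.9000) = 0.7825. V = [p*·56.9378 + (1−p*)·16.0897]/1.11 = 39.8746. B = V − Δ·S = -30.5531.
Verification: the root portfolio costs Δ(0,0)·S0 + B(0,0) = 39.8746, matching V0.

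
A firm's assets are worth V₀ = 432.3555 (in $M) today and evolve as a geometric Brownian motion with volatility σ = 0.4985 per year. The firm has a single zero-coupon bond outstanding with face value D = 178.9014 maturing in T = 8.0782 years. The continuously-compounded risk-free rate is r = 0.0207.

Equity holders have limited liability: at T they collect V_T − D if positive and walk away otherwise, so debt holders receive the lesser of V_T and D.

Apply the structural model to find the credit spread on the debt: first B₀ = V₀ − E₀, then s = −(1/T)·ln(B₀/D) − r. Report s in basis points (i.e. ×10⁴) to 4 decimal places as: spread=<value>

Apply the equity-as-call identities (strike 178.9014, horizon 8.0782 years):
d₁ = [ln(V₀/D) + (r + σ²/2)T] / (σ√T)
   = [ln(432.3555/178.9014) + (0.0207 + 0.5·0.4985²)·8.0782] / (0.4985·√8.0782)
   = [0.882413 + 1.170944] / 1.416845 = 1.449246
d₂ = d₁ − σ√T = 1.449246 − 1.416845 = 0.032401
N(d₁) = 0.926366,  N(d₂) = 0.512924,  e^(−rT) = 0.846015
E₀ = V₀·N(d₁) − D·e^(−rT)·N(d₂)
   = 432.3555·0.926366 − 178.9014·0.846015·0.512924 = 322.886605
B₀ = V₀ − E₀ = 432.3555 − 322.886605 = 109.468895
spread = −(1/T)·ln(B₀/D) − r = −(1/8.0782)·ln(109.468895/178.9014) − 0.0207 = 0.04010493
in basis points: 0.04010493 × 10⁴ = 401.0493 bp

spread=401.0493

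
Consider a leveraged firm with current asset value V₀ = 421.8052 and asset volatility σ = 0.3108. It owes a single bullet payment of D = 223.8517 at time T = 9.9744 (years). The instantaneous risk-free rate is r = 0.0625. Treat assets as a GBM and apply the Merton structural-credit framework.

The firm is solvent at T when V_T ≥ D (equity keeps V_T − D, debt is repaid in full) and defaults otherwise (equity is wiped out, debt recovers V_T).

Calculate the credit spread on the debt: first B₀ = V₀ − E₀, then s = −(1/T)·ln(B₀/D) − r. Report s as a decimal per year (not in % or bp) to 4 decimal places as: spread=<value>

Equity is a call on the firm's assets struck at D = 223.8517:
d₁ = [ln(V₀/D) + (r + σ²/2)T] / (σ√T)
   = [ln(421.8052/223.8517) + (0.0625 + 0.5·0.3108²)·9.9744] / (0.3108·√9.9744)
   = [0.633560 + 1.105147] / 0.981577 = 1.771340
d₂ = d₁ − σ√T = 1.771340 − 0.981577 = 0.789763
N(d₁) = 0.961748,  N(d₂) = 0.785167,  e^(−rT) = 0.536119
E₀ = V₀·N(d₁) − D·e^(−rT)·N(d₂)
   = 421.8052·0.961748 − 223.8517·0.536119·0.785167 = 311.441571
B₀ = V₀ − E₀ = 421.8052 − 311.441571 = 110.363629
spread = −(1/T)·ln(B₀/D) − r = −(1/9.9744)·ln(110.363629/223.8517) − 0.0625 = 0.00840182

spread=0.0084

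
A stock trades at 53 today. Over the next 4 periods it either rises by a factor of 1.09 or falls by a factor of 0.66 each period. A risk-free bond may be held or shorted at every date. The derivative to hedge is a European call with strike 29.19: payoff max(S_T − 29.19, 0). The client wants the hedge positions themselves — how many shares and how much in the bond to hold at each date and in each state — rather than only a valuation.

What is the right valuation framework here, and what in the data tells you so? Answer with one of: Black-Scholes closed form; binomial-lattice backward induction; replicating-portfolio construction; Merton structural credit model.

framework: replicating-portfolio construction

Key observation: what is demanded is not a single number but the (Δ, B) position at each node of the 1.09/0.66 tree starting at 53; constructing those positions is the replicating-portfolio method.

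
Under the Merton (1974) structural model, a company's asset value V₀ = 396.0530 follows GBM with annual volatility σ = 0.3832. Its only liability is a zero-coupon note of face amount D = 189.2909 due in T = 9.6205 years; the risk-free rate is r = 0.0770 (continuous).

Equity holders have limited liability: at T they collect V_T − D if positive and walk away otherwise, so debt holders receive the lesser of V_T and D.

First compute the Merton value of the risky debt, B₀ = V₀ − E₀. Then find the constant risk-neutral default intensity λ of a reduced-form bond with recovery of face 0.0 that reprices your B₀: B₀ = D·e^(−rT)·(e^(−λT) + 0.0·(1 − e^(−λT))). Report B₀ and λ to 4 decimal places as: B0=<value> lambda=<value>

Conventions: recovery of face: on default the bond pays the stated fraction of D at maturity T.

B0=80.0397 lambda=0.0125

Equity is a call on the firm's assets struck at D = 189.2909:
d₁ = [ln(V₀/D) + (r + σ²/2)T] / (σ√T)
   = [ln(396.0530/189.2909) + (0.0770 + 0.5·0.3832²)·9.6205] / (0.3832·√9.6205)
   = [0.738263 + 1.447126] / 1.188569 = 1.838673
d₂ = d₁ − σ√T = 1.838673 − 1.188569 = 0.650104
N(d₁) = 0.967018,  N(d₂) = 0.742188,  e^(−rT) = 0.476743
E₀ = V₀·N(d₁) − D·e^(−rT)·N(d₂)
   = 396.0530·0.967018 − 189.2909·0.476743·0.742188 = 316.013258
B₀ = V₀ − E₀ = 396.0530 − 316.013258 = 80.039742
e^(−λT) = (B₀·e^(rT)/D − 0)/(1 − 0) = (80.0397·2.097568/189.2909 − 0)/1 = 0.88693487
λ = −ln(0.88693487)/9.6205 = 0.012472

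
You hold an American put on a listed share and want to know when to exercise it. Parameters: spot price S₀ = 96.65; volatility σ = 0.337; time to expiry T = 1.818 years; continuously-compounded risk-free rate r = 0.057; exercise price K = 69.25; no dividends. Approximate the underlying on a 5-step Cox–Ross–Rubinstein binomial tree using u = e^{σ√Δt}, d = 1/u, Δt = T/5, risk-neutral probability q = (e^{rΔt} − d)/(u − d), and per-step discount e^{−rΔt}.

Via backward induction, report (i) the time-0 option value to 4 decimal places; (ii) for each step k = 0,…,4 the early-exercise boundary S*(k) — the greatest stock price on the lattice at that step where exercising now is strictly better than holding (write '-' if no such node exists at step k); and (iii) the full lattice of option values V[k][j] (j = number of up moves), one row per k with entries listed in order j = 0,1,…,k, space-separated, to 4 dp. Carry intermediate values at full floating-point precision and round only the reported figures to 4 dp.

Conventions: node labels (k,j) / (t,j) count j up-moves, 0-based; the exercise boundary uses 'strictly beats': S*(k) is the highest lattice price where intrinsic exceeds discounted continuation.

params: Δt=0.36360 u=1.22533 d=0.81611 q=0.50055 e^(-rΔt)=0.97949
t_5 payoffs: 34.2603 16.7155 0.0000 0.0000 0.0000 0.0000
t_4: node(4,0) S=42.8739 payoff=26.3761 vs cont=24.9557 → 26.3761 [stop]  node(4,1) S=64.3720 payoff=4.8780 vs cont=8.1774 → 8.1774 [wait]  node(4,2) S=96.6500 payoff=0.0000 vs cont=0.0000 → 0.0000 [wait]  node(4,3) S=145.1131 payoff=0.0000 vs cont=0.0000 → 0.0000 [wait]  node(4,4) S=217.8769 payoff=0.0000 vs cont=0.0000 → 0.0000 [wait]  ⇒ S*(4)=42.8739
t_3: node(3,0) S=52.5345 payoff=16.7155 vs cont=16.9126 → 16.9126 [wait]  node(3,1) S=78.8768 payoff=0.0000 vs cont=4.0004 → 4.0004 [wait]  node(3,2) S=118.4279 payoff=0.0000 vs cont=0.0000 → 0.0000 [wait]  node(3,3) S=177.8111 payoff=0.0000 vs cont=0.0000 → 0.0000 [wait]  ⇒ S*(3)=-
t_2: node(2,0) S=64.3720 payoff=4.8780 vs cont=10.2351 → 10.2351 [wait]  node(2,1) S=96.6500 payoff=0.0000 vs cont=1.9571 → 1.9571 [wait]  node(2,2) S=145.1131 payoff=0.0000 vs cont=0.0000 → 0.0000 [wait]  ⇒ S*(2)=-
t_1: node(1,0) S=78.8768 payoff=0.0000 vs cont=5.9666 → 5.9666 [wait]  node(1,1) S=118.4279 payoff=0.0000 vs cont=0.9574 → 0.9574 [wait]  ⇒ S*(1)=-
t_0: node(0,0) S=96.6500 payoff=0.0000 vs cont=3.3883 → 3.3883 [wait]  ⇒ S*(0)=-

price = 3.3883
boundary = - - - - 42.8739
tree:
3.3883
5.9666 0.9574
10.2351 1.9571 0.0000
16.9126 4.0004 0.0000 0.0000
26.3761 8.1774 0.0000 0.0000 0.0000
34.2603 16.7155 0.0000 0.0000 0.0000 0.0000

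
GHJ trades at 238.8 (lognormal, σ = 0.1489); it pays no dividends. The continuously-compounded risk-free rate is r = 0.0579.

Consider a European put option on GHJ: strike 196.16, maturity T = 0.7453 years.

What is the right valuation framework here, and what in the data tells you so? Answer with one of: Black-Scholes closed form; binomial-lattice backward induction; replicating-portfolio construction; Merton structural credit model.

Key observation: a European claim on GHJ (strike 196.16) — a lognormal (GBM) underlying with constant rate and volatility — has an exact closed-form value; no lattice or capital structure is involved.

framework: Black-Scholes closed form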